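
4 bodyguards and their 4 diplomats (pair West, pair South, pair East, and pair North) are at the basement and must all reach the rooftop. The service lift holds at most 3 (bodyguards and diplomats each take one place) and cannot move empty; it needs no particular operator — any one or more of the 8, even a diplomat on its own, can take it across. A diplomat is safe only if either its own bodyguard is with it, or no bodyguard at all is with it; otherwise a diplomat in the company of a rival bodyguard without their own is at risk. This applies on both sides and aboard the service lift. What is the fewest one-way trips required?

Counting alone: each trip to the rooftop takes at most 3 across and each return brings at least 1 back, so after t trips out (and t−1 returns) at most 3t − (t−1) of the 8 are across; that first reaches 8 at t = 4, so at least 7 crossings are needed.
The safety rule pushes this higher. Following every safe sequence of crossings, the most of the 8 that can be at the rooftop as the service lift arrives there on crossing 7 is 7 — never all 8.
So no plan with fewer than 9 crossings exists, and this one achieves 9:
1. bodyguard West and diplomat West cross → the rooftop.
2. bodyguard West crosses ← the basement.
3. bodyguard South, bodyguard West, and diplomat South cross → the rooftop.
4. bodyguard West and diplomat West cross ← the basement.
5. bodyguard East, bodyguard North, and bodyguard West cross → the rooftop.
6. diplomat South crosses ← the basement.
7. diplomat South and diplomat West cross → the rooftop.
8. diplomat West crosses ← the basement.
9. diplomat East, diplomat North, and diplomat West cross → the rooftop.

9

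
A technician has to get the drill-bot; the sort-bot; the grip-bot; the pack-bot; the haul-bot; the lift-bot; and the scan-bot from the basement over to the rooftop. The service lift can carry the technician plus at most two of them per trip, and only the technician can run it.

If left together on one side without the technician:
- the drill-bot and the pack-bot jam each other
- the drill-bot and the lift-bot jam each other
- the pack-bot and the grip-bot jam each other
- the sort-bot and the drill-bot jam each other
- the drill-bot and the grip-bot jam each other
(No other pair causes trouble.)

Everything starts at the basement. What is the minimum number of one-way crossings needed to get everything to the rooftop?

11

Counting alone: the technician can take at most 2 across per trip to the rooftop, so moving all 7 needs at least 4 loaded trips out, with a return between consecutive ones — at least 7 crossings.
The safety rule pushes this higher. Following every safe sequence of crossings, the most of the 7 that can be at the rooftop as the service lift arrives there on crossings 7, 9 is 5, 6 respectively — never all 7.
So no plan with fewer than 11 crossings exists, and this one achieves 11:
1. Technician goes to the rooftop with the drill-bot and the grip-bot.  [the basement: the haul-bot, the lift-bot, the pack-bot, the scan-bot, the sort-bot | the rooftop: the drill-bot, the grip-bot]
2. Technician goes back to the basement with the drill-bot.  [the basement: the drill-bot, the haul-bot, the lift-bot, the pack-bot, the scan-bot, the sort-bot | the rooftop: the grip-bot]
3. Technician goes to the rooftop with the drill-bot and the sort-bot.  [the basement: the haul-bot, the lift-bot, the pack-bot, the scan-bot | the rooftop: the drill-bot, the grip-bot, the sort-bot]
4. Technician goes back to the basement with the drill-bot.  [the basement: the drill-bot, the haul-bot, the lift-bot, the pack-bot, the scan-bot | the rooftop: the grip-bot, the sort-bot]
5. Technician goes to the rooftop with the drill-bot and the haul-bot.  [the basement: the lift-bot, the pack-bot, the scan-bot | the rooftop: the drill-bot, the grip-bot, the haul-bot, the sort-bot]
6. Technician goes back to the basement with the drill-bot.  [the basement: the drill-bot, the lift-bot, the pack-bot, the scan-bot | the rooftop: the grip-bot, the haul-bot, the sort-bot]
7. Technician goes to the rooftop with the drill-bot and the lift-bot.  [the basement: the pack-bot, the scan-bot | the rooftop: the drill-bot, the grip-bot, the haul-bot, the lift-bot, the sort-bot]
8. Technician goes back to the basement with the drill-bot.  [the basement: the drill-bot, the pack-bot, the scan-bot | the rooftop: the grip-bot, the haul-bot, the lift-bot, the sort-bot]
9. Technician goes to the rooftop with the drill-bot and the scan-bot.  [the basement: the pack-bot | the rooftop: the drill-bot, the grip-bot, the haul-bot, the lift-bot, the scan-bot, the sort-bot]
10. Technician goes back to the basement with the drill-bot.  [the basement: the drill-bot, the pack-bot | the rooftop: the grip-bot, the haul-bot, the lift-bot, the scan-bot, the sort-bot]
11. Technician goes to the rooftop with the drill-bot and the pack-bot.  [the basement: — | the rooftop: the drill-bot, the grip-bot, the haul-bot, the lift-bot, the pack-bot, the scan-bot, the sort-bot]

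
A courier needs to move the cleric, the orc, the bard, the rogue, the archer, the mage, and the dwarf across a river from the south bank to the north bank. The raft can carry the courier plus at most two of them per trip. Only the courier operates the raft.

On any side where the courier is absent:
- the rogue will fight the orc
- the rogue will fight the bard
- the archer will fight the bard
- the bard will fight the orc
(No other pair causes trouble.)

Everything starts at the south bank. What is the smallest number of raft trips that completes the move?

11

Counting alone: the courier can take at most 2 across per trip to the north bank, so moving all 7 needs at least 4 loaded trips out, with a return between consecutive ones — at least 7 crossings.
The safety rule pushes this higher. Following every safe sequence of crossings, the most of the 7 that can be at the north bank as the raft arrives there on crossings 7, 9 is 5, 6 respectively — never all 7.
So no plan with fewer than 11 crossings exists, and this one achieves 11:
1. Courier goes to the north bank with the bard and the orc.
2. Courier goes back to the south bank with the orc.
3. Courier goes to the north bank with the cleric and the orc.
4. Courier goes back to the south bank with the orc.
5. Courier goes to the north bank with the archer and the orc.
6. Courier goes back to the south bank with the bard.
7. Courier goes to the north bank with the bard and the mage.
8. Courier goes back to the south bank with the bard.
9. Courier goes to the north bank with the bard and the dwarf.
10. Courier goes back to the south bank with the bard.
11. Courier goes to the north bank with the bard and the rogue.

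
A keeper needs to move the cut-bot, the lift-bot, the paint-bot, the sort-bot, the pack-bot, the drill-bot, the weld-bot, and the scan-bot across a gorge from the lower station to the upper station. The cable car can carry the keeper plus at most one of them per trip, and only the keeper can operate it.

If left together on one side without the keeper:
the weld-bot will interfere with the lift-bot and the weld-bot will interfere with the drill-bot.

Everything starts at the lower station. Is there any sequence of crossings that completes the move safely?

Yes

1. Keeper goes to the upper station with the weld-bot.
2. Keeper goes back to the lower station alone.
3. Keeper goes to the upper station with the cut-bot.
4. Keeper goes back to the lower station alone.
5. Keeper goes to the upper station with the lift-bot.
6. Keeper goes back to the lower station with the weld-bot.
7. Keeper goes to the upper station with the drill-bot.
8. Keeper goes back to the lower station alone.
9. Keeper goes to the upper station with the paint-bot.
10. Keeper goes back to the lower station alone.
11. Keeper goes to the upper station with the sort-bot.
12. Keeper goes back to the lower station alone.
13. Keeper goes to the upper station with the pack-bot.
14. Keeper goes back to the lower station alone.
15. Keeper goes to the upper station with the scan-bot.
16. Keeper goes back to the lower station alone.
17. Keeper goes to the upper station with the weld-bot.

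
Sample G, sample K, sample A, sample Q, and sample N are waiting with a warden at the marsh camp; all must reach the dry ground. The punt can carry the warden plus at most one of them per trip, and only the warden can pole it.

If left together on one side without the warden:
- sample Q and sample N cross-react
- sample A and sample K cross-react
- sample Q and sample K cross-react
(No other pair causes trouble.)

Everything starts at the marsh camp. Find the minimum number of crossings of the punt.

impossible

Whatever the first load, the items left behind include a forbidden pair without the warden. No opening move is safe, so no plan exists.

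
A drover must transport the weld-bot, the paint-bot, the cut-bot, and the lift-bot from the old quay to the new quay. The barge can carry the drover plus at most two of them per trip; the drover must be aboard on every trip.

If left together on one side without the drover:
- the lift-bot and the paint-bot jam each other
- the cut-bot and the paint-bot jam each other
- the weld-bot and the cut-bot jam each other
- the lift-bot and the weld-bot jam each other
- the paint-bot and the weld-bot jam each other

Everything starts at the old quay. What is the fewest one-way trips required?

5

Counting alone: the drover can take at most 2 across per trip to the new quay, so moving all 4 needs at least 2 loaded trips out, with a return between consecutive ones — at least 3 crossings.
The safety rule pushes this higher. Following every safe sequence of crossings, the most of the 4 that can be at the new quay as the barge arrives there on crossing 3 is 3 — never all 4.
So no plan with fewer than 5 crossings exists, and this one achieves 5:
1. Drover goes to the new quay with the paint-bot and the weld-bot.  [the old quay: the cut-bot, the lift-bot | the new quay: the paint-bot, the weld-bot]
2. Drover goes back to the old quay with the weld-bot.  [the old quay: the cut-bot, the lift-bot, the weld-bot | the new quay: the paint-bot]
3. Drover goes to the new quay with the cut-bot and the lift-bot.  [the old quay: the weld-bot | the new quay: the cut-bot, the lift-bot, the paint-bot]
4. Drover goes back to the old quay with the paint-bot.  [the old quay: the paint-bot, the weld-bot | the new quay: the cut-bot, the lift-bot]
5. Drover goes to the new quay with the paint-bot and the weld-bot.  [the old quay: — | the new quay: the cut-bot, the lift-bot, the paint-bot, the weld-bot]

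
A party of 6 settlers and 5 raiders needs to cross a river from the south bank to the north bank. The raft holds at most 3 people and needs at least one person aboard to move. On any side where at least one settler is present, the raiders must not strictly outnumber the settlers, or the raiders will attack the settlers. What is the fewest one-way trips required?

9

Counting alone: each trip to the north bank takes at most 3 across and each return brings at least 1 back, so after t trips out (and t−1 returns) at most 3t − (t−1) of the 11 are across; that first reaches 11 at t = 5, so at least 9 crossings are needed.
The plan below uses exactly 9 crossings, so it is optimal:
1. 3 raiders → the north bank.  (the south bank: 6S 2R; the north bank: 0S 3R)
2. 1 raider ← the south bank.  (the south bank: 6S 3R; the north bank: 0S 2R)
3. 3 settlers → the north bank.  (the south bank: 3S 3R; the north bank: 3S 2R)
4. 1 settler ← the south bank.  (the south bank: 4S 3R; the north bank: 2S 2R)
5. 2 settlers and 1 raider → the north bank.  (the south bank: 2S 2R; the north bank: 4S 3R)
6. 1 settler ← the south bank.  (the south bank: 3S 2R; the north bank: 3S 3R)
7. 2 settlers and 1 raider → the north bank.  (the south bank: 1S 1R; the north bank: 5S 4R)
8. 1 settler ← the south bank.  (the south bank: 2S 1R; the north bank: 4S 4R)
9. 2 settlers and 1 raider → the north bank.  (the south bank: 0S 0R; the north bank: 6S 5R)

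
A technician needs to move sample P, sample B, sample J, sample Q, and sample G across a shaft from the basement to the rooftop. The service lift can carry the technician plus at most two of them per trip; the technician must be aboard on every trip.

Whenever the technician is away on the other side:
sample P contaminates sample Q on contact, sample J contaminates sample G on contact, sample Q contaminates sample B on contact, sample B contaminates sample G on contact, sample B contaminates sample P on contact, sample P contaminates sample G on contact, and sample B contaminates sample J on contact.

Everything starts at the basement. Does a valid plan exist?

No

Whatever the first load, the items left behind include a forbidden pair without the technician. No opening move is safe, so no plan exists.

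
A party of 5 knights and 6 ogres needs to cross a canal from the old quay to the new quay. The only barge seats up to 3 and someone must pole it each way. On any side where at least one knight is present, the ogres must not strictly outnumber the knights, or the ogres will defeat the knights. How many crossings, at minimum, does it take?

impossible

The ogres already outnumber the knights at the old quay before anyone moves, so the starting position itself is disallowed.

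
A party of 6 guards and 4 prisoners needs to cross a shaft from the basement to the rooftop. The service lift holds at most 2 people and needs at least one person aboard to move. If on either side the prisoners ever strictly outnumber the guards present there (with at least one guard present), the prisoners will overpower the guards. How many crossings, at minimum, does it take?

17

Counting alone: each trip to the rooftop takes at most 2 across and each return brings at least 1 back, so after t trips out (and t−1 returns) at most 2t − (t−1) of the 10 are across; that first reaches 10 at t = 9, so at least 17 crossings are needed.
The plan below uses exactly 17 crossings, so it is optimal:
1. 2 prisoners → the rooftop.  (the basement: 6G 2P; the rooftop: 0G 2P)
2. 1 prisoner ← the basement.  (the basement: 6G 3P; the rooftop: 0G 1P)
3. 2 prisoners → the rooftop.  (the basement: 6G 1P; the rooftop: 0G 3P)
4. 1 prisoner ← the basement.  (the basement: 6G 2P; the rooftop: 0G 2P)
5. 2 guards → the rooftop.  (the basement: 4G 2P; the rooftop: 2G 2P)
6. 1 prisoner ← the basement.  (the basement: 4G 3P; the rooftop: 2G 1P)
7. 1 guard and 1 prisoner → the rooftop.  (the basement: 3G 2P; the rooftop: 3G 2P)
8. 1 prisoner ← the basement.  (the basement: 3G 3P; the rooftop: 3G 1P)
9. 2 prisoners → the rooftop.  (the basement: 3G 1P; the rooftop: 3G 3P)
10. 1 prisoner ← the basement.  (the basement: 3G 2P; the rooftop: 3G 2P)
11. 1 guard and 1 prisoner → the rooftop.  (the basement: 2G 1P; the rooftop: 4G 3P)
12. 1 prisoner ← the basement.  (the basement: 2G 2P; the rooftop: 4G 2P)
13. 2 prisoners → the rooftop.  (the basement: 2G 0P; the rooftop: 4G 4P)
14. 1 prisoner ← the basement.  (the basement: 2G 1P; the rooftop: 4G 3P)
15. 1 guard and 1 prisoner → the rooftop.  (the basement: 1G 0P; the rooftop: 5G 4P)
16. 1 prisoner ← the basement.  (the basement: 1G 1P; the rooftop: 5G 3P)
17. 1 guard and 1 prisoner → the rooftop.  (the basement: 0G 0P; the rooftop: 6G 4P)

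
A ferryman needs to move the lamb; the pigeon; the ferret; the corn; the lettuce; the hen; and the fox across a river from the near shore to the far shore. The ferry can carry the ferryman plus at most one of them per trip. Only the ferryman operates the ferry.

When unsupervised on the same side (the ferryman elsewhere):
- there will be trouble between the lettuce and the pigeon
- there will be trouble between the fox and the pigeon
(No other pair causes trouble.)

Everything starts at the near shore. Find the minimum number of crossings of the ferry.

15

Counting alone: the ferryman can take at most 1 across per trip to the far shore, so moving all 7 needs at least 7 loaded trips out, with a return between consecutive ones — at least 13 crossings.
The safety rule pushes this higher. Following every safe sequence of crossings, the most of the 7 that can be at the far shore as the ferry arrives there on crossing 13 is 6 — never all 7.
So no plan with fewer than 15 crossings exists, and this one achieves 15:
1. Ferryman goes to the far shore with the pigeon.
2. Ferryman goes back to the near shore alone.
3. Ferryman goes to the far shore with the lamb.
4. Ferryman goes back to the near shore alone.
5. Ferryman goes to the far shore with the ferret.
6. Ferryman goes back to the near shore alone.
7. Ferryman goes to the far shore with the corn.
8. Ferryman goes back to the near shore alone.
9. Ferryman goes to the far shore with the lettuce.
10. Ferryman goes back to the near shore with the pigeon.
11. Ferryman goes to the far shore with the fox.
12. Ferryman goes back to the near shore alone.
13. Ferryman goes to the far shore with the hen.
14. Ferryman goes back to the near shore alone.
15. Ferryman goes to the far shore with the pigeon.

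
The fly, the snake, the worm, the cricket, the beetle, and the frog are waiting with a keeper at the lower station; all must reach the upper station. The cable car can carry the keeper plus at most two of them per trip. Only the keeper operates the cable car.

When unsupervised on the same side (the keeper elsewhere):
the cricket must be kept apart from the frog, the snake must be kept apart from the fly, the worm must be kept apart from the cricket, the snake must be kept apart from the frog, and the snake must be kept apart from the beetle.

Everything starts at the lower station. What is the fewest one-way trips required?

Counting alone: the keeper can take at most 2 across per trip to the upper station, so moving all 6 needs at least 3 loaded trips out, with a return between consecutive ones — at least 5 crossings.
The safety rule pushes this higher. Following every safe sequence of crossings, the most of the 6 that can be at the upper station as the cable car arrives there on crossing 5 is 5 — never all 6.
So no plan with fewer than 7 crossings exists, and this one achieves 7:
1. Keeper goes to the upper station with the cricket and the snake.
2. Keeper goes back to the lower station alone.
3. Keeper goes to the upper station with the fly and the worm.
4. Keeper goes back to the lower station with the cricket and the snake.
5. Keeper goes to the upper station with the beetle and the frog.
6. Keeper goes back to the lower station alone.
7. Keeper goes to the upper station with the cricket and the snake.

7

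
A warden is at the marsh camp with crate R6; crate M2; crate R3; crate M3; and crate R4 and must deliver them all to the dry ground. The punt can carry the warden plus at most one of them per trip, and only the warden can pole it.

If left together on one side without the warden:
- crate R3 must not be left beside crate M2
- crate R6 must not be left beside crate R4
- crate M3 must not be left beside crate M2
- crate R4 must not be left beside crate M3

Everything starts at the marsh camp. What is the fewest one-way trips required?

impossible

Whatever the first load, the items left behind include a forbidden pair without the warden. No opening move is safe, so no plan exists.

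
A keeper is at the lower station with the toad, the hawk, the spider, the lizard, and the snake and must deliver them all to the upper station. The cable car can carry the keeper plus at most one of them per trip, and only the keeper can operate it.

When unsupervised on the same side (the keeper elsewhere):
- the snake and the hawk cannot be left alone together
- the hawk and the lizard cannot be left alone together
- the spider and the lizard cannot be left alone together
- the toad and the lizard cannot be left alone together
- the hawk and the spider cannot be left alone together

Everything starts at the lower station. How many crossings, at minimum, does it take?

Whatever the first load, the items left behind include a forbidden pair without the keeper. No opening move is safe, so no plan exists.

impossible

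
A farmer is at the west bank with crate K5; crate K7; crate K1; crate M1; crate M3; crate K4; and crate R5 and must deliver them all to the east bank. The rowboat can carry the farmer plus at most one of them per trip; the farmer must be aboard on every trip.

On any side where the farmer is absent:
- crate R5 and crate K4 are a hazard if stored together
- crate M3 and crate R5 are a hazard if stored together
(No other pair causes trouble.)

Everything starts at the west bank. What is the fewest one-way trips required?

15

Counting alone: the farmer can take at most 1 across per trip to the east bank, so moving all 7 needs at least 7 loaded trips out, with a return between consecutive ones — at least 13 crossings.
The safety rule pushes this higher. Following every safe sequence of crossings, the most of the 7 that can be at the east bank as the rowboat arrives there on crossing 13 is 6 — never all 7.
So no plan with fewer than 15 crossings exists, and this one achieves 15:
1. Farmer goes to the east bank with crate R5.  [the west bank: crate K1, crate K4, crate K5, crate K7, crate M1, crate M3 | the east bank: crate R5]
2. Farmer goes back to the west bank alone.  [the west bank: crate K1, crate K4, crate K5, crate K7, crate M1, crate M3 | the east bank: crate R5]
3. Farmer goes to the east bank with crate K5.  [the west bank: crate K1, crate K4, crate K7, crate M1, crate M3 | the east bank: crate K5, crate R5]
4. Farmer goes back to the west bank alone.  [the west bank: crate K1, crate K4, crate K7, crate M1, crate M3 | the east bank: crate K5, crate R5]
5. Farmer goes to the east bank with crate K7.  [the west bank: crate K1, crate K4, crate M1, crate M3 | the east bank: crate K5, crate K7, crate R5]
6. Farmer goes back to the west bank alone.  [the west bank: crate K1, crate K4, crate M1, crate M3 | the east bank: crate K5, crate K7, crate R5]
7. Farmer goes to the east bank with crate K1.  [the west bank: crate K4, crate M1, crate M3 | the east bank: crate K1, crate K5, crate K7, crate R5]
8. Farmer goes back to the west bank alone.  [the west bank: crate K4, crate M1, crate M3 | the east bank: crate K1, crate K5, crate K7, crate R5]
9. Farmer goes to the east bank with crate M1.  [the west bank: crate K4, crate M3 | the east bank: crate K1, crate K5, crate K7, crate M1, crate R5]
10. Farmer goes back to the west bank alone.  [the west bank: crate K4, crate M3 | the east bank: crate K1, crate K5, crate K7, crate M1, crate R5]
11. Farmer goes to the east bank with crate M3.  [the west bank: crate K4 | the east bank: crate K1, crate K5, crate K7, crate M1, crate M3, crate R5]
12. Farmer goes back to the west bank with crate R5.  [the west bank: crate K4, crate R5 | the east bank: crate K1, crate K5, crate K7, crate M1, crate M3]
13. Farmer goes to the east bank with crate K4.  [the west bank: crate R5 | the east bank: crate K1, crate K4, crate K5, crate K7, crate M1, crate M3]
14. Farmer goes back to the west bank alone.  [the west bank: crate R5 | the east bank: crate K1, crate K4, crate K5, crate K7, crate M1, crate M3]
15. Farmer goes to the east bank with crate R5.  [the west bank: — | the east bank: crate K1, crate K4, crate K5, crate K7, crate M1, crate M3, crate R5]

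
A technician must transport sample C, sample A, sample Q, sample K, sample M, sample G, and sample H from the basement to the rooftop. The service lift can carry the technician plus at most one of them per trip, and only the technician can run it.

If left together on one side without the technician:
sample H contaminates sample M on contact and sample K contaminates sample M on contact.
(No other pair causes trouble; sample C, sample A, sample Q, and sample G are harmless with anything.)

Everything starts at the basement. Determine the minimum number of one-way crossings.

Counting alone: the technician can take at most 1 across per trip to the rooftop, so moving all 7 needs at least 7 loaded trips out, with a return between consecutive ones — at least 13 crossings.
The safety rule pushes this higher. Following every safe sequence of crossings, the most of the 7 that can be at the rooftop as the service lift arrives there on crossing 13 is 6 — never all 7.
So no plan with fewer than 15 crossings exists, and this one achieves 15:
1. Technician goes to the rooftop with sample M.
2. Technician goes back to the basement alone.
3. Technician goes to the rooftop with sample C.
4. Technician goes back to the basement alone.
5. Technician goes to the rooftop with sample A.
6. Technician goes back to the basement alone.
7. Technician goes to the rooftop with sample Q.
8. Technician goes back to the basement alone.
9. Technician goes to the rooftop with sample K.
10. Technician goes back to the basement with sample M.
11. Technician goes to the rooftop with sample H.
12. Technician goes back to the basement alone.
13. Technician goes to the rooftop with sample G.
14. Technician goes back to the basement alone.
15. Technician goes to the rooftop with sample M.

15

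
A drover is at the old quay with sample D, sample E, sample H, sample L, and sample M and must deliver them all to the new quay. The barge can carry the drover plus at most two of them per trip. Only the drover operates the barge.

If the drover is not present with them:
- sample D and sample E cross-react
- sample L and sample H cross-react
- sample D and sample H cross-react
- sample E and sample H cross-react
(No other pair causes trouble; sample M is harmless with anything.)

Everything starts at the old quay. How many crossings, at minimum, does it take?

7

Counting alone: the drover can take at most 2 across per trip to the new quay, so moving all 5 needs at least 3 loaded trips out, with a return between consecutive ones — at least 5 crossings.
The safety rule pushes this higher. Following every safe sequence of crossings, the most of the 5 that can be at the new quay as the barge arrives there on crossing 5 is 4 — never all 5.
So no plan with fewer than 7 crossings exists, and this one achieves 7:
1. Drover goes to the new quay with sample D and sample H.  [the old quay: sample E, sample L, sample M | the new quay: sample D, sample H]
2. Drover goes back to the old quay with sample D.  [the old quay: sample D, sample E, sample L, sample M | the new quay: sample H]
3. Drover goes to the new quay with sample D and sample L.  [the old quay: sample E, sample M | the new quay: sample D, sample H, sample L]
4. Drover goes back to the old quay with sample H.  [the old quay: sample E, sample H, sample M | the new quay: sample D, sample L]
5. Drover goes to the new quay with sample E and sample M.  [the old quay: sample H | the new quay: sample D, sample E, sample L, sample M]
6. Drover goes back to the old quay with sample D.  [the old quay: sample D, sample H | the new quay: sample E, sample L, sample M]
7. Drover goes to the new quay with sample D and sample H.  [the old quay: — | the new quay: sample D, sample E, sample H, sample L, sample M]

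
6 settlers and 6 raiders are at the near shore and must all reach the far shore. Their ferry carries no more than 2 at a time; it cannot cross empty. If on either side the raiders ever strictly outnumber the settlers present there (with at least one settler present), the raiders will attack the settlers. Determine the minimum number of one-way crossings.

Following every safe sequence of crossings from the start, the most of the 12 that can be at the far shore as the ferry arrives there on crossings 1, 3, 5, 7, 9 is 2, 3, 4, 5, 6 respectively; the best ever achieved is 6 of 12.
From crossing 11 on, no configuration arises that was not already reachable earlier: only 15 distinct safe configurations (who is on which side, and where the ferry is) can ever be reached, none of them has everyone across, and every continuation just revisits them. They are: 0 settlers + 0 raiders across (ferry back at the start); 0 settlers + 1 raider across (ferry there); 0 settlers + 1 raider across (ferry back at the start); 0 settlers + 2 raiders across (ferry there); 0 settlers + 2 raiders across (ferry back at the start); 0 settlers + 3 raiders across (ferry there); 0 settlers + 3 raiders across (ferry back at the start); 0 settlers + 4 raiders across (ferry there); 0 settlers + 4 raiders across (ferry back at the start); 0 settlers + 5 raiders across (ferry there); 0 settlers + 5 raiders across (ferry back at the start); 0 settlers + 6 raiders across (ferry there); 1 settler + 1 raider across (ferry there); 1 settler + 1 raider across (ferry back at the start); 2 settlers + 2 raiders across (ferry there). So no valid plan exists.

impossible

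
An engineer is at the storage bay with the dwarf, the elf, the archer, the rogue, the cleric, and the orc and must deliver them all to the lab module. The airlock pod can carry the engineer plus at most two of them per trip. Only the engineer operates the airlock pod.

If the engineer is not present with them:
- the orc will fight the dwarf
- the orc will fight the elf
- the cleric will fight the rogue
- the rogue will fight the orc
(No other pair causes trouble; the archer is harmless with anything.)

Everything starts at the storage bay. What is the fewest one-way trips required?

7

Counting alone: the engineer can take at most 2 across per trip to the lab module, so moving all 6 needs at least 3 loaded trips out, with a return between consecutive ones — at least 5 crossings.
The safety rule pushes this higher. Following every safe sequence of crossings, the most of the 6 that can be at the lab module as the airlock pod arrives there on crossing 5 is 5 — never all 6.
So no plan with fewer than 7 crossings exists, and this one achieves 7:
1. Engineer goes to the lab module with the orc and the rogue.  [the storage bay: the archer, the cleric, the dwarf, the elf | the lab module: the orc, the rogue]
2. Engineer goes back to the storage bay with the rogue.  [the storage bay: the archer, the cleric, the dwarf, the elf, the rogue | the lab module: the orc]
3. Engineer goes to the lab module with the dwarf and the rogue.  [the storage bay: the archer, the cleric, the elf | the lab module: the dwarf, the orc, the rogue]
4. Engineer goes back to the storage bay with the orc.  [the storage bay: the archer, the cleric, the elf, the orc | the lab module: the dwarf, the rogue]
5. Engineer goes to the lab module with the archer and the elf.  [the storage bay: the cleric, the orc | the lab module: the archer, the dwarf, the elf, the rogue]
6. Engineer goes back to the storage bay alone.  [the storage bay: the cleric, the orc | the lab module: the archer, the dwarf, the elf, the rogue]
7. Engineer goes to the lab module with the cleric and the orc.  [the storage bay: — | the lab module: the archer, the cleric, the dwarf, the elf, the orc, the rogue]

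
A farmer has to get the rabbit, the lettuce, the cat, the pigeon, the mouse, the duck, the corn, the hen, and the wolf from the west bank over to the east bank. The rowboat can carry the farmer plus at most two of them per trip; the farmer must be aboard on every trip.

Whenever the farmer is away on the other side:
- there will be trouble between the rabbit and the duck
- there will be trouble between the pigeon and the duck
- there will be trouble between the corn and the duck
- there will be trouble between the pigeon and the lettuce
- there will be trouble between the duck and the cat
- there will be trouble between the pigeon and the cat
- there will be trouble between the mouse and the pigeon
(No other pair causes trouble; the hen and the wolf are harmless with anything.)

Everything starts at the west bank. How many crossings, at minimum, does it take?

Counting alone: the farmer can take at most 2 across per trip to the east bank, so moving all 9 needs at least 5 loaded trips out, with a return between consecutive ones — at least 9 crossings.
The safety rule pushes this higher. Following every safe sequence of crossings, the most of the 9 that can be at the east bank as the rowboat arrives there on crossings 9, 11, 13 is 6, 7, 8 respectively — never all 9.
So no plan with fewer than 15 crossings exists, and this one achieves 15:
1. Farmer goes to the east bank with the duck and the pigeon.  [the west bank: the cat, the corn, the hen, the lettuce, the mouse, the rabbit, the wolf | the east bank: the duck, the pigeon]
2. Farmer goes back to the west bank with the pigeon.  [the west bank: the cat, the corn, the hen, the lettuce, the mouse, the pigeon, the rabbit, the wolf | the east bank: the duck]
3. Farmer goes to the east bank with the pigeon and the rabbit.  [the west bank: the cat, the corn, the hen, the lettuce, the mouse, the wolf | the east bank: the duck, the pigeon, the rabbit]
4. Farmer goes back to the west bank with the duck.  [the west bank: the cat, the corn, the duck, the hen, the lettuce, the mouse, the wolf | the east bank: the pigeon, the rabbit]
5. Farmer goes to the east bank with the cat and the corn.  [the west bank: the duck, the hen, the lettuce, the mouse, the wolf | the east bank: the cat, the corn, the pigeon, the rabbit]
6. Farmer goes back to the west bank with the cat.  [the west bank: the cat, the duck, the hen, the lettuce, the mouse, the wolf | the east bank: the corn, the pigeon, the rabbit]
7. Farmer goes to the east bank with the cat and the lettuce.  [the west bank: the duck, the hen, the mouse, the wolf | the east bank: the cat, the corn, the lettuce, the pigeon, the rabbit]
8. Farmer goes back to the west bank with the pigeon.  [the west bank: the duck, the hen, the mouse, the pigeon, the wolf | the east bank: the cat, the corn, the lettuce, the rabbit]
9. Farmer goes to the east bank with the mouse and the pigeon.  [the west bank: the duck, the hen, the wolf | the east bank: the cat, the corn, the lettuce, the mouse, the pigeon, the rabbit]
10. Farmer goes back to the west bank with the pigeon.  [the west bank: the duck, the hen, the pigeon, the wolf | the east bank: the cat, the corn, the lettuce, the mouse, the rabbit]
11. Farmer goes to the east bank with the hen and the pigeon.  [the west bank: the duck, the wolf | the east bank: the cat, the corn, the hen, the lettuce, the mouse, the pigeon, the rabbit]
12. Farmer goes back to the west bank with the pigeon.  [the west bank: the duck, the pigeon, the wolf | the east bank: the cat, the corn, the hen, the lettuce, the mouse, the rabbit]
13. Farmer goes to the east bank with the pigeon and the wolf.  [the west bank: the duck | the east bank: the cat, the corn, the hen, the lettuce, the mouse, the pigeon, the rabbit, the wolf]
14. Farmer goes back to the west bank with the pigeon.  [the west bank: the duck, the pigeon | the east bank: the cat, the corn, the hen, the lettuce, the mouse, the rabbit, the wolf]
15. Farmer goes to the east bank with the duck and the pigeon.  [the west bank: — | the east bank: the cat, the corn, the duck, the hen, the lettuce, the mouse, the pigeon, the rabbit, the wolf]

15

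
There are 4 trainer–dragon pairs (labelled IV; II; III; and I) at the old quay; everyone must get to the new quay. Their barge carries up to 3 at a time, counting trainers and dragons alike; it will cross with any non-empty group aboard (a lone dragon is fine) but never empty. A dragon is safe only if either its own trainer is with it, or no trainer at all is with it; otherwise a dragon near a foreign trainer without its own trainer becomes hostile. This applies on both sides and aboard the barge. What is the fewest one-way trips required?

9

Counting alone: each trip to the new quay takes at most 3 across and each return brings at least 1 back, so after t trips out (and t−1 returns) at most 3t − (t−1) of the 8 are across; that first reaches 8 at t = 4, so at least 7 crossings are needed.
The safety rule pushes this higher. Following every safe sequence of crossings, the most of the 8 that can be at the new quay as the barge arrives there on crossing 7 is 7 — never all 8.
So no plan with fewer than 9 crossings exists, and this one achieves 9:
1. dragon IV and trainer IV cross → the new quay.
2. trainer IV crosses ← the old quay.
3. dragon II, trainer II, and trainer IV cross → the new quay.
4. dragon IV and trainer IV cross ← the old quay.
5. trainer I, trainer III, and trainer IV cross → the new quay.
6. dragon II crosses ← the old quay.
7. dragon II and dragon IV cross → the new quay.
8. dragon IV crosses ← the old quay.
9. dragon I, dragon III, and dragon IV cross → the new quay.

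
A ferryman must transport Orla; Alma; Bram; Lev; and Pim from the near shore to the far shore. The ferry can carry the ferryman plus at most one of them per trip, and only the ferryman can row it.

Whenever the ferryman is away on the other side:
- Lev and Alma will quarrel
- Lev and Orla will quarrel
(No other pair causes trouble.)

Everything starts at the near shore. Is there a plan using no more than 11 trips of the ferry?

Yes

Yes — this plan uses 11 crossings (≤ 11):
1. Ferryman goes to the far shore with Lev.  [the near shore: Alma, Bram, Orla, Pim | the far shore: Lev]
2. Ferryman goes back to the near shore alone.  [the near shore: Alma, Bram, Orla, Pim | the far shore: Lev]
3. Ferryman goes to the far shore with Orla.  [the near shore: Alma, Bram, Pim | the far shore: Lev, Orla]
4. Ferryman goes back to the near shore with Lev.  [the near shore: Alma, Bram, Lev, Pim | the far shore: Orla]
5. Ferryman goes to the far shore with Alma.  [the near shore: Bram, Lev, Pim | the far shore: Alma, Orla]
6. Ferryman goes back to the near shore alone.  [the near shore: Bram, Lev, Pim | the far shore: Alma, Orla]
7. Ferryman goes to the far shore with Bram.  [the near shore: Lev, Pim | the far shore: Alma, Bram, Orla]
8. Ferryman goes back to the near shore alone.  [the near shore: Lev, Pim | the far shore: Alma, Bram, Orla]
9. Ferryman goes to the far shore with Pim.  [the near shore: Lev | the far shore: Alma, Bram, Orla, Pim]
10. Ferryman goes back to the near shore alone.  [the near shore: Lev | the far shore: Alma, Bram, Orla, Pim]
11. Ferryman goes to the far shore with Lev.  [the near shore: — | the far shore: Alma, Bram, Lev, Orla, Pim]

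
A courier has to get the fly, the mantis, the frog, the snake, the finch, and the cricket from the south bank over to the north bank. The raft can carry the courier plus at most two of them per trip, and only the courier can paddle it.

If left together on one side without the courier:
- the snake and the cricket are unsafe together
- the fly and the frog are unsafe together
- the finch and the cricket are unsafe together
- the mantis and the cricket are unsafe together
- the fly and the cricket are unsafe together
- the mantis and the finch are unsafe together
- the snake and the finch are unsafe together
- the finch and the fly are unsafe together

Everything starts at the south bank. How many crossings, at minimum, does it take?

impossible

Whatever the first load, the items left behind include a forbidden pair without the courier. No opening move is safe, so no plan exists.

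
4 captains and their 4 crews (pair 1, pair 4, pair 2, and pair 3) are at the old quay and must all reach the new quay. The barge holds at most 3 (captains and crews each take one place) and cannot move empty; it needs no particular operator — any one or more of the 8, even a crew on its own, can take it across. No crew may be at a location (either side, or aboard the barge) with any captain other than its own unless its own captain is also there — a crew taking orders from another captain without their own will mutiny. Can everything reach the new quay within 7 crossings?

Counting alone: each trip to the new quay takes at most 3 across and each return brings at least 1 back, so after t trips out (and t−1 returns) at most 3t − (t−1) of the 8 are across; that first reaches 8 at t = 4, so at least 7 crossings are needed.
The safety rule pushes this higher. Following every safe sequence of crossings, the most of the 8 that can be at the new quay as the barge arrives there on crossing 7 is 7 — never all 8.
So the move cannot be finished within 7 crossings. (The shortest complete plan takes 9:)
1. captain 1 and crew 1 cross → the new quay.
2. captain 1 crosses ← the old quay.
3. captain 1, captain 4, and crew 4 cross → the new quay.
4. captain 1 and crew 1 cross ← the old quay.
5. captain 1, captain 2, and captain 3 cross → the new quay.
6. crew 4 crosses ← the old quay.
7. crew 1 and crew 4 cross → the new quay.
8. crew 1 crosses ← the old quay.
9. crew 1, crew 2, and crew 3 cross → the new quay.

No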